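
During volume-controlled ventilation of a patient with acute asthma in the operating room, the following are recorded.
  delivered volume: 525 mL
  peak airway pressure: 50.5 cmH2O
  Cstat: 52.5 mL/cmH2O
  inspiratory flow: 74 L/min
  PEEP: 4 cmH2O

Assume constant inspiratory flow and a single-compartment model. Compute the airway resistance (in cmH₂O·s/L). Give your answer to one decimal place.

Flow: 74 L/min ÷ 60 = 1.2333 L/s.
Equation of motion (constant flow): PIP = Vt/C + R·V̇ + PEEP.
R·V̇ = PIP − Vt/C − PEEP = 50.5 − 525/52.5 − 4 = 50.5 − 10.0 − 4 = 36.5 cmH2O.
R = 36.5 / 1.2333 = 29.595 cmH2O·s/L.

29.6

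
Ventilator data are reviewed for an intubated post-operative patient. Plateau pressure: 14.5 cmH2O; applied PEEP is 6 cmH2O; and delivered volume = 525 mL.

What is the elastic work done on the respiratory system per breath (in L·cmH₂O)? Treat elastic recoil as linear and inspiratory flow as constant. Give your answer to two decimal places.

2.23

Elastic work ≈ ½ × (Pplat − PEEP) × Vt = 0.5 × (14.5 − 6) × 0.525 L = 0.5 × 8.5 × 0.525 = 2.231 L·cmH2O.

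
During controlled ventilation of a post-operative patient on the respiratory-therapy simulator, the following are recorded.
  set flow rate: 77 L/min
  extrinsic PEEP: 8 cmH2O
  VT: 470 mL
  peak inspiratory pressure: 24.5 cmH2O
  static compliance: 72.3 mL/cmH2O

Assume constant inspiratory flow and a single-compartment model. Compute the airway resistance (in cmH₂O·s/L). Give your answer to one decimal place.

7.8

Flow: 77 L/min ÷ 60 = 1.2833 L/s.
Equation of motion (constant flow): PIP = Vt/C + R·V̇ + PEEP.
R·V̇ = PIP − Vt/C − PEEP = 24.5 − 470/72.3 − 8 = 24.5 − 6.501 − 8 = 9.999 cmH2O.
R = 9.999 / 1.2833 = 7.792 cmH2O·s/L.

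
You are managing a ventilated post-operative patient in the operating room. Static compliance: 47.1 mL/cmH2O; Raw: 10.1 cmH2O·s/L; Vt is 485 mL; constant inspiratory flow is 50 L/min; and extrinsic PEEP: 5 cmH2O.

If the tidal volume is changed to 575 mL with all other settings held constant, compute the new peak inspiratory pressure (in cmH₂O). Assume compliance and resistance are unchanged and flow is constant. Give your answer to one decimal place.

Flow: 50 L/min ÷ 60 = 0.8333 L/s.
PIP = Vt/C + R·V̇ + PEEP (constant-flow equation of motion).
Only the elastic term changes: ΔPIP = ΔVt / C = (575 − 485) / 47.1 = 1.911 cmH2O.
Original PIP = 485/47.1 + 10.1×0.8333 + 5 = 23.714 cmH2O; new PIP = 23.714 + (1.911) = 25.625 cmH2O.

25.6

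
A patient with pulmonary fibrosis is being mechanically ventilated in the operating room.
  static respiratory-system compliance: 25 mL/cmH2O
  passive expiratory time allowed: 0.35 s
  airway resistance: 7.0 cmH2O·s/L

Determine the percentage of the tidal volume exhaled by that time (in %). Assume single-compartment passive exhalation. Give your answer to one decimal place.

86.5

τ = R × C = 7.0 × 25 mL/cmH2O = 7.0 × 0.025 L/cmH2O = 0.175 s.
Passive exhalation: V(t)/V₀ = e^(−t/τ) = e^(−0.35/0.175) = 0.1353.
Fraction exhaled = 1 − 0.1353 = 0.8647 → 86.47%.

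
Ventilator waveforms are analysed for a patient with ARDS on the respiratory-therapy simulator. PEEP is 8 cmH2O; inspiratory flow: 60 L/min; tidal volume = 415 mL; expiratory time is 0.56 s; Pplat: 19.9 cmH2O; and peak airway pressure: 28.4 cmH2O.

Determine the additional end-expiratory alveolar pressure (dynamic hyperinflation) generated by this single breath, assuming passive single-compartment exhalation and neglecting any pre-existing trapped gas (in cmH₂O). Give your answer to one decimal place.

1.8

Flow: 60 L/min ÷ 60 = 1 L/s.
R = (PIP − Pplat)/V̇ = (28.4 − 19.9) / 1 = 8.5/1 = 8.5 cmH2O·s/L.
C = Vt/(Pplat − PEEP) = 415.0 / (19.9 − 8) = 415.0/11.9 = 34.874 mL/cmH2O.
τ = R × C = 8.5 × 0.03487 L/cmH2O = 0.2964 s.
Fraction remaining = e^(−Te/τ) = e^(−0.56/0.2964) = 0.1512; trapped volume = 415.0 × 0.1512 = 62.748 mL.
Additional alveolar pressure from trapping ≈ V_trapped / C = 62.748 / 34.874 = 1.799 cmH2O.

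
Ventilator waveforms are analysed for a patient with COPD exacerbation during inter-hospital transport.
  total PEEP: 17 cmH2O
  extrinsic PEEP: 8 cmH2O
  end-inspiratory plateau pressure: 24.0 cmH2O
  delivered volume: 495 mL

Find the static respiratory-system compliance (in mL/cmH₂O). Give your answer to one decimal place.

End-expiratory occlusion gives total PEEP = 17 cmH2O (intrinsic PEEP = 17 − 8 = 9). Use total PEEP for the elastic gradient.
Cstat = Vt / (Pplat − PEEPtotal) = 495 / (24.0 − 17) = 495 / 7.0 = 70.714 mL/cmH2O.

70.7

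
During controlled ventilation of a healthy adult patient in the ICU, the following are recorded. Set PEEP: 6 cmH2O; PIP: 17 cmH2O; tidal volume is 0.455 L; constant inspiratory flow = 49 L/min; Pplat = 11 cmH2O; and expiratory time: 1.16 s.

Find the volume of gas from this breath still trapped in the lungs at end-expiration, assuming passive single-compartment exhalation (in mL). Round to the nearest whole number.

Flow: 49 L/min ÷ 60 = 0.8167 L/s.
R = (PIP − Pplat)/V̇ = (17 − 11) / 0.8167 = 6.0/0.8167 = 7.347 cmH2O·s/L.
C = Vt/(Pplat − PEEP) = 455.0 / (11 − 6) = 455.0/5.0 = 91.0 mL/cmH2O.
τ = R × C = 7.347 × 0.091 L/cmH2O = 0.6686 s.
Fraction remaining = e^(−Te/τ) = e^(−1.16/0.6686) = 0.1764.
Trapped volume = 455.0 × 0.1764 = 80.262 mL.

80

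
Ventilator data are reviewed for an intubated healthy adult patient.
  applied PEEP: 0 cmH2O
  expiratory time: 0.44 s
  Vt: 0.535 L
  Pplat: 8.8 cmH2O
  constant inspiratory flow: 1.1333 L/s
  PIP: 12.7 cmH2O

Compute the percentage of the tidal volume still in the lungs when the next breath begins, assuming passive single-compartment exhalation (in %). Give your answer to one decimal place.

12.2

R = (PIP − Pplat)/V̇ = (12.7 − 8.8) / 1.1333 = 3.9/1.1333 = 3.441 cmH2O·s/L.
C = Vt/(Pplat − PEEP) = 535.0 / (8.8 − 0) = 535.0/8.8 = 60.795 mL/cmH2O.
τ = R × C = 3.441 × 0.0608 L/cmH2O = 0.2092 s.
Fraction remaining at end-expiration = e^(−Te/τ) = e^(−0.44/0.2092) = 0.1221 → 12.21%.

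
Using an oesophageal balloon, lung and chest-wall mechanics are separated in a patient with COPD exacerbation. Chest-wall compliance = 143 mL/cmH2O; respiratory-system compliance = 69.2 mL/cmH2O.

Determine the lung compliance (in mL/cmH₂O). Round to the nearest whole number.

1/CL = 1/Crs − 1/Ccw.
1/CL = 1/69.2 − 1/143 = 0.007458.
CL = 134.08 mL/cmH2O.

134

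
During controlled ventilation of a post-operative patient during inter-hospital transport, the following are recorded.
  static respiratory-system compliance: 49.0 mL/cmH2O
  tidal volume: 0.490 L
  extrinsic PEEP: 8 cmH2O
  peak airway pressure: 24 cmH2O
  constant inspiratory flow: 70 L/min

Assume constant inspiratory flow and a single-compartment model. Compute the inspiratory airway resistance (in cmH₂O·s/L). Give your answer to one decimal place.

Flow: 70 L/min ÷ 60 = 1.1667 L/s.
Equation of motion (constant flow): PIP = Vt/C + R·V̇ + PEEP.
R·V̇ = PIP − Vt/C − PEEP = 24 − 490/49.0 − 8 = 24 − 10.0 − 8 = 6.0 cmH2O.
R = 6.0 / 1.1667 = 5.143 cmH2O·s/L.

5.1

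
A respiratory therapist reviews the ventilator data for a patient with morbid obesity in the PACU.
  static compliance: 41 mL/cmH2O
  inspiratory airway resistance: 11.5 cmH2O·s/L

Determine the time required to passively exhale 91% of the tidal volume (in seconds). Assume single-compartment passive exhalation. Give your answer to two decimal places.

1.14

τ = R × C = 11.5 × 41 mL/cmH2O = 11.5 × 0.041 L/cmH2O = 0.4715 s.
Exhaled fraction f = 1 − e^(−t/τ) → t = −τ·ln(1 − f) = −0.4715·ln(0.09) = 1.135 s.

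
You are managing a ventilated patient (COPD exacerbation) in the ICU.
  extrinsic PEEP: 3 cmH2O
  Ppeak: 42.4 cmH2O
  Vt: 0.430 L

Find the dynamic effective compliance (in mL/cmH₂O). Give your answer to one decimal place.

10.9

Dynamic compliance = Vt / (PIP − PEEP) = 430 / (42.4 − 3) = 430 / 39.4 = 10.914 mL/cmH2O.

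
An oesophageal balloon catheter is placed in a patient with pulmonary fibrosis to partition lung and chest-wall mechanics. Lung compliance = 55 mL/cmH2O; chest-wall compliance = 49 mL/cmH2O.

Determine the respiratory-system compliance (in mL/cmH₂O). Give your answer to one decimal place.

Lung and chest wall are elastances in series: 1/Crs = 1/CL + 1/Ccw.
1/Crs = 1/55 + 1/49 = 0.03859.
Crs = 25.913 mL/cmH2O.

25.9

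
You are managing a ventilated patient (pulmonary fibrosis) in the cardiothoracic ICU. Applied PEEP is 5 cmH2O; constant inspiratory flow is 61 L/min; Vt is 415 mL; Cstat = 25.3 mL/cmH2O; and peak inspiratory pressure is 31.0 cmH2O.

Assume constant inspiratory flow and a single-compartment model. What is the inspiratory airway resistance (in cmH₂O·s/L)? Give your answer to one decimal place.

9.4

Flow: 61 L/min ÷ 60 = 1.0167 L/s.
Equation of motion (constant flow): PIP = Vt/C + R·V̇ + PEEP.
R·V̇ = PIP − Vt/C − PEEP = 31.0 − 415/25.3 − 5 = 31.0 − 16.403 − 5 = 9.597 cmH2O.
R = 9.597 / 1.0167 = 9.439 cmH2O·s/L.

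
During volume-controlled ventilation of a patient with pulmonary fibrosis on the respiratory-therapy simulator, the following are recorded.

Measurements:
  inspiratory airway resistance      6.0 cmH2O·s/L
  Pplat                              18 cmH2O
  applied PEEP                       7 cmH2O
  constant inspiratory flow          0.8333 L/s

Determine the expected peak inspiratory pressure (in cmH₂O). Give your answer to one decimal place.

PIP = Pplat + Raw × flow = 18 + 6.0 × 0.8333 = 18 + 5.0 = 23.0 cmH2O.

23.0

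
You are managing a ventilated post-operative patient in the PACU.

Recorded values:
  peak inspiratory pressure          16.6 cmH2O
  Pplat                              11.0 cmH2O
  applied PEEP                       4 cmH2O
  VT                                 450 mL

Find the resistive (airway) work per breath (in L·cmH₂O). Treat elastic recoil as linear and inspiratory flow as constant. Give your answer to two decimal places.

2.52

With constant inspiratory flow the resistive pressure is constant at PIP − Pplat = 16.6 − 11.0 = 5.6 cmH2O, so resistive work = 5.6 × 0.450 = 2.52 L·cmH2O.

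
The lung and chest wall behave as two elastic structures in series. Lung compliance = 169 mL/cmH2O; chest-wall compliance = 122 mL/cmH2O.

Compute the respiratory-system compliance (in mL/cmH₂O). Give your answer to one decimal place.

Lung and chest wall are elastances in series: 1/Crs = 1/CL + 1/Ccw.
1/Crs = 1/169 + 1/122 = 0.01411.
Crs = 70.872 mL/cmH2O.

70.9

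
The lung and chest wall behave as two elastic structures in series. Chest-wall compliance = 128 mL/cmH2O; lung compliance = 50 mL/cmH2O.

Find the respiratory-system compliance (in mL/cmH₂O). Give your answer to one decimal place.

36.0

Lung and chest wall are elastances in series: 1/Crs = 1/CL + 1/Ccw.
1/Crs = 1/50 + 1/128 = 0.02781.
Crs = 35.958 mL/cmH2O.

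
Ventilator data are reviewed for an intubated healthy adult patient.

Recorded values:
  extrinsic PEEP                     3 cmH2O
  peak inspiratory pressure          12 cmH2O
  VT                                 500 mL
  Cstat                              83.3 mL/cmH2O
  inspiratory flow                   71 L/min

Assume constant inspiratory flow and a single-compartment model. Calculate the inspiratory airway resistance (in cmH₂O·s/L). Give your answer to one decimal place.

2.5

Flow: 71 L/min ÷ 60 = 1.1833 L/s.
Equation of motion (constant flow): PIP = Vt/C + R·V̇ + PEEP.
R·V̇ = PIP − Vt/C − PEEP = 12 − 500/83.3 − 3 = 12 − 6.002 − 3 = 2.998 cmH2O.
R = 2.998 / 1.1833 = 2.534 cmH2O·s/L.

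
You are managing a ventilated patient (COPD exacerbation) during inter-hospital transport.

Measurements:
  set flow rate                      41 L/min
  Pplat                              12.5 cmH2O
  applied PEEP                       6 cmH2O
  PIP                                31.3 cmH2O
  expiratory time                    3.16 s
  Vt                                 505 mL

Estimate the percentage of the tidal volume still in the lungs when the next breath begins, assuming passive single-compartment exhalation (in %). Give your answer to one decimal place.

22.8

Flow: 41 L/min ÷ 60 = 0.6833 L/s.
R = (PIP − Pplat)/V̇ = (31.3 − 12.5) / 0.6833 = 18.8/0.6833 = 27.514 cmH2O·s/L.
C = Vt/(Pplat − PEEP) = 505.0 / (12.5 − 6) = 505.0/6.5 = 77.692 mL/cmH2O.
τ = R × C = 27.514 × 0.07769 L/cmH2O = 2.138 s.
Fraction remaining at end-expiration = e^(−Te/τ) = e^(−3.16/2.138) = 0.2281 → 22.81%.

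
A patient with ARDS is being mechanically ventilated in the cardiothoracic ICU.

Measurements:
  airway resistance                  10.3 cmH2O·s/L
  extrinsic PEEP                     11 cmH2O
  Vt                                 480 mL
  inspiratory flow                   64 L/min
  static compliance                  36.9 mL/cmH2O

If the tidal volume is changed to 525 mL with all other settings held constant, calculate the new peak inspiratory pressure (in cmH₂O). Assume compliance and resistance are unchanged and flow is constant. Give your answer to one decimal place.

Flow: 64 L/min ÷ 60 = 1.0667 L/s.
PIP = Vt/C + R·V̇ + PEEP (constant-flow equation of motion).
Only the elastic term changes: ΔPIP = ΔVt / C = (525 − 480) / 36.9 = 1.22 cmH2O.
Original PIP = 480/36.9 + 10.3×1.0667 + 11 = 34.995 cmH2O; new PIP = 34.995 + (1.22) = 36.215 cmH2O.

36.2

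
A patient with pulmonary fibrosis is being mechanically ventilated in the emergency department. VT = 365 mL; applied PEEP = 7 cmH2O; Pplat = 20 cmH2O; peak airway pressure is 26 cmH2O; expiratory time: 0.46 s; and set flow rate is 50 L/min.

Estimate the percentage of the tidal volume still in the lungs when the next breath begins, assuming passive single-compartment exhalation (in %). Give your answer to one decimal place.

10.3

Flow: 50 L/min ÷ 60 = 0.8333 L/s.
R = (PIP − Pplat)/V̇ = (26 − 20) / 0.8333 = 6.0/0.8333 = 7.2 cmH2O·s/L.
C = Vt/(Pplat − PEEP) = 365.0 / (20 − 7) = 365.0/13.0 = 28.077 mL/cmH2O.
τ = R × C = 7.2 × 0.02808 L/cmH2O = 0.2022 s.
Fraction remaining at end-expiration = e^(−Te/τ) = e^(−0.46/0.2022) = 0.1028 → 10.28%.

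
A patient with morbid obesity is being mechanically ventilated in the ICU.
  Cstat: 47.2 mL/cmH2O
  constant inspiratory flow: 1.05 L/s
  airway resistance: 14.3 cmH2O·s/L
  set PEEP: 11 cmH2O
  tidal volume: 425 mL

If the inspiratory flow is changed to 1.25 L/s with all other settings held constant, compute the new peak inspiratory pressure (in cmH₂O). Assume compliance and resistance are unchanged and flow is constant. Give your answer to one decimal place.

37.9

PIP = Vt/C + R·V̇ + PEEP (constant-flow equation of motion).
Only the resistive term changes: ΔPIP = R × ΔV̇ = 14.3 × (1.25 − 1.05) = 14.3 × 0.2 = 2.86 cmH2O.
Original PIP = 425/47.2 + 14.3×1.05 + 11 = 35.019 cmH2O; new PIP = 35.019 + (2.86) = 37.879 cmH2O.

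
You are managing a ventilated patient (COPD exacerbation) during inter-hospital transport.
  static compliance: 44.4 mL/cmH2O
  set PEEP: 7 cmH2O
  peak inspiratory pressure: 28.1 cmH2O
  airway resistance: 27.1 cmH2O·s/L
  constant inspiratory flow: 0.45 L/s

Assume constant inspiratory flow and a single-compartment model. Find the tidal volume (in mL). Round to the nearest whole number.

395

Equation of motion (constant flow): PIP = Vt/C + R·V̇ + PEEP.
Vt/C = PIP − R·V̇ − PEEP = 28.1 − 12.195 − 7 = 8.905 cmH2O.
Vt = C × 8.905 = 44.4 × 8.905 = 395.38 mL.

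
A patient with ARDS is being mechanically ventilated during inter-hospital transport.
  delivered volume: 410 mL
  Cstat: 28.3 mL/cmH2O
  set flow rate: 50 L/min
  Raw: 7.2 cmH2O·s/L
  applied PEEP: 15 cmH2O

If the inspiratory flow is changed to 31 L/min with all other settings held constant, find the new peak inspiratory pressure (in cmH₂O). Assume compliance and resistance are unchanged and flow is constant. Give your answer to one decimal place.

33.2

Flow: 50 L/min ÷ 60 = 0.8333 L/s.
New flow: 31 L/min ÷ 60 = 0.5167 L/s.
PIP = Vt/C + R·V̇ + PEEP (constant-flow equation of motion).
Only the resistive term changes: ΔPIP = R × ΔV̇ = 7.2 × (0.5167 − 0.8333) = 7.2 × -0.3166 = -2.28 cmH2O.
Original PIP = 410/28.3 + 7.2×0.8333 + 15 = 35.487 cmH2O; new PIP = 35.487 + (-2.28) = 33.207 cmH2O.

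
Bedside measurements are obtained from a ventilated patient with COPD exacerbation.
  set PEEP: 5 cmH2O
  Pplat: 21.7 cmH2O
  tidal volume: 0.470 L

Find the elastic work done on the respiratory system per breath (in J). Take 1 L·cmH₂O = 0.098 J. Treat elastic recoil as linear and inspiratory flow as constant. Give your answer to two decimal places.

0.38

Elastic work ≈ ½ × (Pplat − PEEP) × Vt = 0.5 × (21.7 − 5) × 0.470 L = 0.5 × 16.7 × 0.470 = 3.925 L·cmH2O.
× 0.098 J/(L·cmH2O) → 0.3847 J.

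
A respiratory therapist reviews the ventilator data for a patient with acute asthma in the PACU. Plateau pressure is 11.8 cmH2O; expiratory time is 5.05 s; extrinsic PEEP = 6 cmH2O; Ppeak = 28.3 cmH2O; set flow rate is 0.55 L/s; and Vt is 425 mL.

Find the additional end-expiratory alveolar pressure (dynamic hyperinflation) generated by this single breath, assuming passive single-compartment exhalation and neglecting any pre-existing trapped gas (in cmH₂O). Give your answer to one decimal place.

0.6

R = (PIP − Pplat)/V̇ = (28.3 − 11.8) / 0.55 = 16.5/0.55 = 30.0 cmH2O·s/L.
C = Vt/(Pplat − PEEP) = 425.0 / (11.8 − 6) = 425.0/5.8 = 73.276 mL/cmH2O.
τ = R × C = 30.0 × 0.07328 L/cmH2O = 2.198 s.
Fraction remaining = e^(−Te/τ) = e^(−5.05/2.198) = 0.1005; trapped volume = 425.0 × 0.1005 = 42.713 mL.
Additional alveolar pressure from trapping ≈ V_trapped / C = 42.713 / 73.276 = 0.5829 cmH2O.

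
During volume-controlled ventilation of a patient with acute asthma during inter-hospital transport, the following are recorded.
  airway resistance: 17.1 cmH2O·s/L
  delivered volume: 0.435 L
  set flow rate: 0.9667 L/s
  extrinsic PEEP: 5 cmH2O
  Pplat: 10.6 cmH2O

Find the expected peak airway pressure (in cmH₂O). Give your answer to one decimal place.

PIP = Pplat + Raw × flow = 10.6 + 17.1 × 0.9667 = 10.6 + 16.531 = 27.131 cmH2O.

27.1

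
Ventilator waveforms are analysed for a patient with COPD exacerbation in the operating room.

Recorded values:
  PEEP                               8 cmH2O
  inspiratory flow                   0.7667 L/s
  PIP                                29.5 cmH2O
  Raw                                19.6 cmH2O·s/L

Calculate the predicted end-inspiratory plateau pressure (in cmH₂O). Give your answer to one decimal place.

Pplat = PIP − Raw × flow = 29.5 − 19.6 × 0.7667 = 29.5 − 15.027 = 14.473 cmH2O.

14.5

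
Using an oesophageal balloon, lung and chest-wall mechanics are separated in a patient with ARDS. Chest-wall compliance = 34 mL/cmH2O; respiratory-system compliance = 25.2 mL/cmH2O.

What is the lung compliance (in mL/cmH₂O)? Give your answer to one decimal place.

97.4

1/CL = 1/Crs − 1/Ccw.
1/CL = 1/25.2 − 1/34 = 0.01027.
CL = 97.371 mL/cmH2O.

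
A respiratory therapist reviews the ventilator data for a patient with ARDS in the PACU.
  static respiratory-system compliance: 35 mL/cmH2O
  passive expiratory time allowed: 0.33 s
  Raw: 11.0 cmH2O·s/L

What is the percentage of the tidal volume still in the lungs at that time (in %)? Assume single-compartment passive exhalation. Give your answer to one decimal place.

42.4

τ = R × C = 11.0 × 35 mL/cmH2O = 11.0 × 0.035 L/cmH2O = 0.385 s.
Passive exhalation: V(t)/V₀ = e^(−t/τ) = e^(−0.33/0.385) = 0.4244.
Fraction remaining = 0.4244 → 42.44%.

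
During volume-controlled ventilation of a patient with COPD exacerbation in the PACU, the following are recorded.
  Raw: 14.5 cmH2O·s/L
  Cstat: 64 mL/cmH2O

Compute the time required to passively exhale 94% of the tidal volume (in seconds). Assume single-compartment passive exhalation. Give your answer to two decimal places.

τ = R × C = 14.5 × 64 mL/cmH2O = 14.5 × 0.064 L/cmH2O = 0.928 s.
Exhaled fraction f = 1 − e^(−t/τ) → t = −τ·ln(1 − f) = −0.928·ln(0.06) = 2.611 s.

2.61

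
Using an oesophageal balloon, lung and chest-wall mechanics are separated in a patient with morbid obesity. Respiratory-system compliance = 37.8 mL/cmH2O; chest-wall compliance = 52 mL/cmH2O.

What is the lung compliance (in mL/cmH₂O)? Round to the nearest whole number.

138

1/CL = 1/Crs − 1/Ccw.
1/CL = 1/37.8 − 1/52 = 0.007224.
CL = 138.43 mL/cmH2O.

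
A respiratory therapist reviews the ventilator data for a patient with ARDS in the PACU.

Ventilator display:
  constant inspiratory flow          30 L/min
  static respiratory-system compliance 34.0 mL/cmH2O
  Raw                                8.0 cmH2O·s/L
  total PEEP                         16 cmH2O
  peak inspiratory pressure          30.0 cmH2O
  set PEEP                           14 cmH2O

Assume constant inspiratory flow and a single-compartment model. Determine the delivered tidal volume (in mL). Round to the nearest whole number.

340

Flow: 30 L/min ÷ 60 = 0.5 L/s.
Total PEEP = 16 cmH2O (set 14 + intrinsic 2); this is the baseline alveolar pressure.
Equation of motion (constant flow): PIP = Vt/C + R·V̇ + PEEP.
Vt/C = PIP − R·V̇ − PEEP = 30.0 − 4.0 − 16 = 10.0 cmH2O.
Vt = C × 10.0 = 34.0 × 10.0 = 340.0 mL.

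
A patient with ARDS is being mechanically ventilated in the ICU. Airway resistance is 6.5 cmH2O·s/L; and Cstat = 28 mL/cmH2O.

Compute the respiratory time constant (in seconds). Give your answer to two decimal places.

τ = R × C = 6.5 × 28 mL/cmH2O = 6.5 × 0.028 L/cmH2O = 0.182 s.

0.18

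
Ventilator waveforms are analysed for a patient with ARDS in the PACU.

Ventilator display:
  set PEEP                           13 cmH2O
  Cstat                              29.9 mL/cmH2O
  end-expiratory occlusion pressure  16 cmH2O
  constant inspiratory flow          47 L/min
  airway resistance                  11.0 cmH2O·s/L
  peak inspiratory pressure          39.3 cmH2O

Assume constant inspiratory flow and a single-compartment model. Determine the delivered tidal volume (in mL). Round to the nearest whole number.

439

Flow: 47 L/min ÷ 60 = 0.7833 L/s.
Total PEEP = 16 cmH2O (set 13 + intrinsic 3); this is the baseline alveolar pressure.
Equation of motion (constant flow): PIP = Vt/C + R·V̇ + PEEP.
Vt/C = PIP − R·V̇ − PEEP = 39.3 − 8.616 − 16 = 14.684 cmH2O.
Vt = C × 14.684 = 29.9 × 14.684 = 439.05 mL.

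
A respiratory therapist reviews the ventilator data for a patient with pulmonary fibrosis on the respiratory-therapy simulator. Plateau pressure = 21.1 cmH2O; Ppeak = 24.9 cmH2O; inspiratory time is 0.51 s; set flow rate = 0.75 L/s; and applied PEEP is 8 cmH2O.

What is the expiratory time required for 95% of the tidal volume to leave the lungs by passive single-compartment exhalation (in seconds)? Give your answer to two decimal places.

Vt = flow × Ti = 0.75 L/s × 0.51 s × 1000 mL/L = 382.5 mL.
R = (PIP − Pplat)/V̇ = (24.9 − 21.1) / 0.75 = 3.8/0.75 = 5.067 cmH2O·s/L.
C = Vt/(Pplat − PEEP) = 382.5 / (21.1 − 8) = 382.5/13.1 = 29.198 mL/cmH2O.
τ = R × C = 5.067 × 0.0292 L/cmH2O = 0.148 s.
t = −τ·ln(1 − 0.95) = −0.148·ln(0.05) = 0.4434 s.

0.44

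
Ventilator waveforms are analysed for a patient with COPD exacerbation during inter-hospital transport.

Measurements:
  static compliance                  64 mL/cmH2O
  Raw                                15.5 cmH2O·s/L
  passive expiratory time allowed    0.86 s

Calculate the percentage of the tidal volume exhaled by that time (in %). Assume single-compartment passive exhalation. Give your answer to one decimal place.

58.0

τ = R × C = 15.5 × 64 mL/cmH2O = 15.5 × 0.064 L/cmH2O = 0.992 s.
Passive exhalation: V(t)/V₀ = e^(−t/τ) = e^(−0.86/0.992) = 0.4202.
Fraction exhaled = 1 − 0.4202 = 0.5798 → 57.98%.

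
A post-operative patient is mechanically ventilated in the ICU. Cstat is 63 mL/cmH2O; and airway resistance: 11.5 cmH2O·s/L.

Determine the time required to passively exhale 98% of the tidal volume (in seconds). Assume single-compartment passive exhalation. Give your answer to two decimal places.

2.83

τ = R × C = 11.5 × 63 mL/cmH2O = 11.5 × 0.063 L/cmH2O = 0.7245 s.
Exhaled fraction f = 1 − e^(−t/τ) → t = −τ·ln(1 − f) = −0.7245·ln(0.02) = 2.834 s.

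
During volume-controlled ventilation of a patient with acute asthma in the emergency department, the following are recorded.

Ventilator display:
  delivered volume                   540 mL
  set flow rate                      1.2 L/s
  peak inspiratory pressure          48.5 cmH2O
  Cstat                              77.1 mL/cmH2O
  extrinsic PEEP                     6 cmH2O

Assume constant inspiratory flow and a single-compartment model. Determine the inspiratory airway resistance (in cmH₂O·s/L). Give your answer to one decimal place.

29.6

Equation of motion (constant flow): PIP = Vt/C + R·V̇ + PEEP.
R·V̇ = PIP − Vt/C − PEEP = 48.5 − 540/77.1 − 6 = 48.5 − 7.004 − 6 = 35.496 cmH2O.
R = 35.496 / 1.2 = 29.58 cmH2O·s/L.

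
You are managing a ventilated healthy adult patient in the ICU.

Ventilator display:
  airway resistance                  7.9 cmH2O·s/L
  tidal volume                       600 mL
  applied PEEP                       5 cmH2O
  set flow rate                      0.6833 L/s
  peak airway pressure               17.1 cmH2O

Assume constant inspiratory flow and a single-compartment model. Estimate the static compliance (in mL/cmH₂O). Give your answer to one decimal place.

89.5

Equation of motion (constant flow): PIP = Vt/C + R·V̇ + PEEP.
Vt/C = PIP − R·V̇ − PEEP = 17.1 − 7.9×0.6833 − 5 = 17.1 − 5.398 − 5 = 6.702 cmH2O.
C = Vt / 6.702 = 600 / 6.702 = 89.526 mL/cmH2O.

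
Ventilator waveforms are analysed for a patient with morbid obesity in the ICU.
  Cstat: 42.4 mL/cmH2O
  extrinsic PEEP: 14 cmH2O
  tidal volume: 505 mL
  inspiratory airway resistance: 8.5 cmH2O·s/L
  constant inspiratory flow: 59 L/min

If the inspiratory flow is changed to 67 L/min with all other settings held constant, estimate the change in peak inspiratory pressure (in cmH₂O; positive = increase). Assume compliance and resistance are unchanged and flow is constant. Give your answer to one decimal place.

1.1

Flow: 59 L/min ÷ 60 = 0.9833 L/s.
New flow: 67 L/min ÷ 60 = 1.1167 L/s.
PIP = Vt/C + R·V̇ + PEEP (constant-flow equation of motion).
Only the resistive term changes: ΔPIP = R × ΔV̇ = 8.5 × (1.1167 − 0.9833) = 8.5 × 0.1334 = 1.134 cmH2O.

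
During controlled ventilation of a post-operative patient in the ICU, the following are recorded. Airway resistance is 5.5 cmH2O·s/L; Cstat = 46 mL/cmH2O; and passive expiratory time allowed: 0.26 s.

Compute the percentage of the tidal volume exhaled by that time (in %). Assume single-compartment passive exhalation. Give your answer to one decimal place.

τ = R × C = 5.5 × 46 mL/cmH2O = 5.5 × 0.046 L/cmH2O = 0.253 s.
Passive exhalation: V(t)/V₀ = e^(−t/τ) = e^(−0.26/0.253) = 0.3578.
Fraction exhaled = 1 − 0.3578 = 0.6422 → 64.22%.

64.2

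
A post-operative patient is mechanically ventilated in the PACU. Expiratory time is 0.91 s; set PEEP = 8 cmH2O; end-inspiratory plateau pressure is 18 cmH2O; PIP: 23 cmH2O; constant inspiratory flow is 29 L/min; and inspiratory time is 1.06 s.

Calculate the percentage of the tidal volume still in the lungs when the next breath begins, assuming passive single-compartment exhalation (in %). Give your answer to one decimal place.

18.0

Flow: 29 L/min ÷ 60 = 0.4833 L/s.
Vt = flow × Ti = 0.4833 L/s × 1.06 s × 1000 mL/L = 512.3 mL.
R = (PIP − Pplat)/V̇ = (23 − 18) / 0.4833 = 5.0/0.4833 = 10.346 cmH2O·s/L.
C = Vt/(Pplat − PEEP) = 512.3 / (18 − 8) = 512.3/10.0 = 51.23 mL/cmH2O.
τ = R × C = 10.346 × 0.05123 L/cmH2O = 0.53 s.
Fraction remaining at end-expiration = e^(−Te/τ) = e^(−0.91/0.53) = 0.1796 → 17.96%.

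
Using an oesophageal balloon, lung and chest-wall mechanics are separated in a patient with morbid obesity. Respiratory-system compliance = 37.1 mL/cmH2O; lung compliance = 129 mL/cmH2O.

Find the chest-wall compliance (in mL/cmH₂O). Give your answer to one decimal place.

1/Ccw = 1/Crs − 1/CL.
1/Ccw = 1/37.1 − 1/129 = 0.0192.
Ccw = 52.083 mL/cmH2O.

52.1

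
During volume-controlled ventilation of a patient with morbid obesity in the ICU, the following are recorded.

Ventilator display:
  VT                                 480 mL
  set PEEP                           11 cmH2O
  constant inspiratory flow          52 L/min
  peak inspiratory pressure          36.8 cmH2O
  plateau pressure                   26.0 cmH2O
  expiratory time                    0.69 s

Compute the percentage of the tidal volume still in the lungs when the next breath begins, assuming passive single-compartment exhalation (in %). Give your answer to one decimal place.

17.7

Flow: 52 L/min ÷ 60 = 0.8667 L/s.
R = (PIP − Pplat)/V̇ = (36.8 − 26.0) / 0.8667 = 10.8/0.8667 = 12.461 cmH2O·s/L.
C = Vt/(Pplat − PEEP) = 480.0 / (26.0 − 11) = 480.0/15.0 = 32.0 mL/cmH2O.
τ = R × C = 12.461 × 0.032 L/cmH2O = 0.3988 s.
Fraction remaining at end-expiration = e^(−Te/τ) = e^(−0.69/0.3988) = 0.1773 → 17.73%.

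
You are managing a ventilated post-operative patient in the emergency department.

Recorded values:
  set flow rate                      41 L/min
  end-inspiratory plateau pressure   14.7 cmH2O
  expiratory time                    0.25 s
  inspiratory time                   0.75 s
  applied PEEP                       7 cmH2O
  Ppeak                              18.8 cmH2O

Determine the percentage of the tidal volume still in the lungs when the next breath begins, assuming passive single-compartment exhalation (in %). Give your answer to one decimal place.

Flow: 41 L/min ÷ 60 = 0.6833 L/s.
Vt = flow × Ti = 0.6833 L/s × 0.75 s × 1000 mL/L = 512.48 mL.
R = (PIP − Pplat)/V̇ = (18.8 − 14.7) / 0.6833 = 4.1/0.6833 = 6.0 cmH2O·s/L.
C = Vt/(Pplat − PEEP) = 512.48 / (14.7 − 7) = 512.48/7.7 = 66.556 mL/cmH2O.
τ = R × C = 6.0 × 0.06656 L/cmH2O = 0.3994 s.
Fraction remaining at end-expiration = e^(−Te/τ) = e^(−0.25/0.3994) = 0.5348 → 53.48%.

53.5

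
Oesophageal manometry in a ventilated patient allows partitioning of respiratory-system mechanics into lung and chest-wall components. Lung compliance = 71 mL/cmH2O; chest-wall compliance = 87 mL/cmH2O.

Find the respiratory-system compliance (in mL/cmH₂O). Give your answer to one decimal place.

39.1

Lung and chest wall are elastances in series: 1/Crs = 1/CL + 1/Ccw.
1/Crs = 1/71 + 1/87 = 0.02558.
Crs = 39.093 mL/cmH2O.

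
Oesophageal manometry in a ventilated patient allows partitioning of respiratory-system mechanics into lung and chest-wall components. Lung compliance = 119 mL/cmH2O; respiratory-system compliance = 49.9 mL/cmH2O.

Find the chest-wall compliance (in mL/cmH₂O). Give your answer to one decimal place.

85.9

1/Ccw = 1/Crs − 1/CL.
1/Ccw = 1/49.9 − 1/119 = 0.01164.
Ccw = 85.911 mL/cmH2O.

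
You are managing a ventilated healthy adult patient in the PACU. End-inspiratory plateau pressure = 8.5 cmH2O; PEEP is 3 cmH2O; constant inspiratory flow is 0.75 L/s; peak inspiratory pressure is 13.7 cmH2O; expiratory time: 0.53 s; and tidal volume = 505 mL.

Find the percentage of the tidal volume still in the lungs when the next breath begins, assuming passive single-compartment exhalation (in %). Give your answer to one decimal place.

43.5

R = (PIP − Pplat)/V̇ = (13.7 − 8.5) / 0.75 = 5.2/0.75 = 6.933 cmH2O·s/L.
C = Vt/(Pplat − PEEP) = 505.0 / (8.5 − 3) = 505.0/5.5 = 91.818 mL/cmH2O.
τ = R × C = 6.933 × 0.09182 L/cmH2O = 0.6366 s.
Fraction remaining at end-expiration = e^(−Te/τ) = e^(−0.53/0.6366) = 0.4349 → 43.49%.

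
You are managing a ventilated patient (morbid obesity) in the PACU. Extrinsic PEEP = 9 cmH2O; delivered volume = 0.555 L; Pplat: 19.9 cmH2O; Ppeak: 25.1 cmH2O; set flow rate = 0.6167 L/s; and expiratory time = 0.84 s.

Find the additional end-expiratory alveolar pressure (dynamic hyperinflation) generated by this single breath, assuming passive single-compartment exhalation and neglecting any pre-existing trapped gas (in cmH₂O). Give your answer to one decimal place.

1.5

R = (PIP − Pplat)/V̇ = (25.1 − 19.9) / 0.6167 = 5.2/0.6167 = 8.432 cmH2O·s/L.
C = Vt/(Pplat − PEEP) = 555.0 / (19.9 − 9) = 555.0/10.9 = 50.917 mL/cmH2O.
τ = R × C = 8.432 × 0.05092 L/cmH2O = 0.4294 s.
Fraction remaining = e^(−Te/τ) = e^(−0.84/0.4294) = 0.1414; trapped volume = 555.0 × 0.1414 = 78.477 mL.
Additional alveolar pressure from trapping ≈ V_trapped / C = 78.477 / 50.917 = 1.541 cmH2O.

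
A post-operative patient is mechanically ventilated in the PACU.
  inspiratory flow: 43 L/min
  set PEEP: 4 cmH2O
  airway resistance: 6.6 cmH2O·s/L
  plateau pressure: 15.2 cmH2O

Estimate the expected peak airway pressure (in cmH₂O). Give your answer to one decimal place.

Flow: 43 L/min ÷ 60 = 0.7167 L/s.
PIP = Pplat + Raw × flow = 15.2 + 6.6 × 0.7167 = 15.2 + 4.73 = 19.93 cmH2O.

19.9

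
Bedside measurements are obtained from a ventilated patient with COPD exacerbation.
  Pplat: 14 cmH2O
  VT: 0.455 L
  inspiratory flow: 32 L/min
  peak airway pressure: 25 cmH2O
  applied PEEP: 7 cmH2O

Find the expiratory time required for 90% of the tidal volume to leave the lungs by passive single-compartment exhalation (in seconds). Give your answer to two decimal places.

3.09

Flow: 32 L/min ÷ 60 = 0.5333 L/s.
R = (PIP − Pplat)/V̇ = (25 − 14) / 0.5333 = 11.0/0.5333 = 20.626 cmH2O·s/L.
C = Vt/(Pplat − PEEP) = 455.0 / (14 − 7) = 455.0/7.0 = 65.0 mL/cmH2O.
τ = R × C = 20.626 × 0.065 L/cmH2O = 1.341 s.
t = −τ·ln(1 − 0.90) = −1.341·ln(0.1) = 3.088 s.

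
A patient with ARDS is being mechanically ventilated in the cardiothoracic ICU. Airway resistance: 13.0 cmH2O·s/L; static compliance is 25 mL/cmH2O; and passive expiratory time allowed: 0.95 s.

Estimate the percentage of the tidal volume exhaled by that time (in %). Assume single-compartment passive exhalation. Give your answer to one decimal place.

τ = R × C = 13.0 × 25 mL/cmH2O = 13.0 × 0.025 L/cmH2O = 0.325 s.
Passive exhalation: V(t)/V₀ = e^(−t/τ) = e^(−0.95/0.325) = 0.05377.
Fraction exhaled = 1 − 0.05377 = 0.9462 → 94.62%.

94.6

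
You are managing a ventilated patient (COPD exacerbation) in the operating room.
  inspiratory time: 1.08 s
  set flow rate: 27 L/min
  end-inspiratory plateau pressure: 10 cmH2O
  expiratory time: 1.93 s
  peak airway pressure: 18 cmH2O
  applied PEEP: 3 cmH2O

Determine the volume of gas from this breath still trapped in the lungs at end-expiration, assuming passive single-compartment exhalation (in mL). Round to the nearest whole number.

102

Flow: 27 L/min ÷ 60 = 0.45 L/s.
Vt = flow × Ti = 0.45 L/s × 1.08 s × 1000 mL/L = 486.0 mL.
R = (PIP − Pplat)/V̇ = (18 − 10) / 0.45 = 8.0/0.45 = 17.778 cmH2O·s/L.
C = Vt/(Pplat − PEEP) = 486.0 / (10 − 3) = 486.0/7.0 = 69.429 mL/cmH2O.
τ = R × C = 17.778 × 0.06943 L/cmH2O = 1.234 s.
Fraction remaining = e^(−Te/τ) = e^(−1.93/1.234) = 0.2093.
Trapped volume = 486.0 × 0.2093 = 101.72 mL.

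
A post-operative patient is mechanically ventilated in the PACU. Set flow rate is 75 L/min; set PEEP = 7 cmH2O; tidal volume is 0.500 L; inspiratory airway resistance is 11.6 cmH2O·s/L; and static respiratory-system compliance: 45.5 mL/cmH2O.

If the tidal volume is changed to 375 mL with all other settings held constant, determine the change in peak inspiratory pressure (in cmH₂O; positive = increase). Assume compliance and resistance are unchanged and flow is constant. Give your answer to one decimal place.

-2.7

PIP = Vt/C + R·V̇ + PEEP (constant-flow equation of motion).
Only the elastic term changes: ΔPIP = ΔVt / C = (375 − 500) / 45.5 = -2.747 cmH2O.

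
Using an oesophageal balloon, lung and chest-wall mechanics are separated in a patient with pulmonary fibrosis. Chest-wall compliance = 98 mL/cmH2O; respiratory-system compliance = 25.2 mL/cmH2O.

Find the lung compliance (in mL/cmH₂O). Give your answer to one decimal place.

1/CL = 1/Crs − 1/Ccw.
1/CL = 1/25.2 − 1/98 = 0.02948.
CL = 33.921 mL/cmH2O.

33.9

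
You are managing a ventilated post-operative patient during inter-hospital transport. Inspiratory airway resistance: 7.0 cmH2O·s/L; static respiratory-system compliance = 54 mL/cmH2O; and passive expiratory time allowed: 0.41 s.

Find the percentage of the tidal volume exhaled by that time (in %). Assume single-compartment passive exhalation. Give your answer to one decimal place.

66.2

τ = R × C = 7.0 × 54 mL/cmH2O = 7.0 × 0.054 L/cmH2O = 0.378 s.
Passive exhalation: V(t)/V₀ = e^(−t/τ) = e^(−0.41/0.378) = 0.338.
Fraction exhaled = 1 − 0.338 = 0.662 → 66.2%.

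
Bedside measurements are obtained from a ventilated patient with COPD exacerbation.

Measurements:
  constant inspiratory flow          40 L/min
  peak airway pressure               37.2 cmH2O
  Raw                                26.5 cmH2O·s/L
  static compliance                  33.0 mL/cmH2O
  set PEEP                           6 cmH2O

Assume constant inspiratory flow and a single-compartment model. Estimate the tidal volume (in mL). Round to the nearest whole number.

447

Flow: 40 L/min ÷ 60 = 0.6667 L/s.
Equation of motion (constant flow): PIP = Vt/C + R·V̇ + PEEP.
Vt/C = PIP − R·V̇ − PEEP = 37.2 − 17.668 − 6 = 13.532 cmH2O.
Vt = C × 13.532 = 33.0 × 13.532 = 446.56 mL.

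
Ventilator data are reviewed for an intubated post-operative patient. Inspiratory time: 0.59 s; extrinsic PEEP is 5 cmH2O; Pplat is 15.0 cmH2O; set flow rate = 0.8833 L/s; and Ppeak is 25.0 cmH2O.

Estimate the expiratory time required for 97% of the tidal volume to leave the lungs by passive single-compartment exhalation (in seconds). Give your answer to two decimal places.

Vt = flow × Ti = 0.8833 L/s × 0.59 s × 1000 mL/L = 521.15 mL.
R = (PIP − Pplat)/V̇ = (25.0 − 15.0) / 0.8833 = 10.0/0.8833 = 11.321 cmH2O·s/L.
C = Vt/(Pplat − PEEP) = 521.15 / (15.0 − 5) = 521.15/10.0 = 52.115 mL/cmH2O.
τ = R × C = 11.321 × 0.05212 L/cmH2O = 0.5901 s.
t = −τ·ln(1 − 0.97) = −0.5901·ln(0.03) = 2.069 s.

2.07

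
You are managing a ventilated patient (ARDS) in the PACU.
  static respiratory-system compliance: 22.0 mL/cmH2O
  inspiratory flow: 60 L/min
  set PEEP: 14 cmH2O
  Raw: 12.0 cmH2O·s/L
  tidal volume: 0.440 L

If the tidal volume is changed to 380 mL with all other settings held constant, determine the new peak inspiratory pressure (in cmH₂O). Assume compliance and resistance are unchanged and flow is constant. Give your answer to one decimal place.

Flow: 60 L/min ÷ 60 = 1 L/s.
PIP = Vt/C + R·V̇ + PEEP (constant-flow equation of motion).
Only the elastic term changes: ΔPIP = ΔVt / C = (380 − 440) / 22.0 = -2.727 cmH2O.
Original PIP = 440/22.0 + 12.0×1 + 14 = 46.0 cmH2O; new PIP = 46.0 + (-2.727) = 43.273 cmH2O.

43.3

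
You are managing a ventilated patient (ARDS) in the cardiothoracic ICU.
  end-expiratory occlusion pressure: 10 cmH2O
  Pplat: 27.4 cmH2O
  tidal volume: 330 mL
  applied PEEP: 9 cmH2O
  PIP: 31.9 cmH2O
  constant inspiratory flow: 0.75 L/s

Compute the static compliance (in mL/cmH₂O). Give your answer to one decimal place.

End-expiratory occlusion gives total PEEP = 10 cmH2O (intrinsic PEEP = 10 − 9 = 1). Use total PEEP for the elastic gradient.
Cstat = Vt / (Pplat − PEEPtotal) = 330 / (27.4 − 10) = 330 / 17.4 = 18.966 mL/cmH2O.

19.0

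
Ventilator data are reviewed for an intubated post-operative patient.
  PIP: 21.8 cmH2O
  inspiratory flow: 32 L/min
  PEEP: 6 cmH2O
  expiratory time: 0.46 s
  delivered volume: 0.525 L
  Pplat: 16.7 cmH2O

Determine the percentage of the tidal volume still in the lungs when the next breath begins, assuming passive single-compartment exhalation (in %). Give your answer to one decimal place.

Flow: 32 L/min ÷ 60 = 0.5333 L/s.
R = (PIP − Pplat)/V̇ = (21.8 − 16.7) / 0.5333 = 5.1/0.5333 = 9.563 cmH2O·s/L.
C = Vt/(Pplat − PEEP) = 525.0 / (16.7 − 6) = 525.0/10.7 = 49.065 mL/cmH2O.
τ = R × C = 9.563 × 0.04907 L/cmH2O = 0.4693 s.
Fraction remaining at end-expiration = e^(−Te/τ) = e^(−0.46/0.4693) = 0.3752 → 37.52%.

37.5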